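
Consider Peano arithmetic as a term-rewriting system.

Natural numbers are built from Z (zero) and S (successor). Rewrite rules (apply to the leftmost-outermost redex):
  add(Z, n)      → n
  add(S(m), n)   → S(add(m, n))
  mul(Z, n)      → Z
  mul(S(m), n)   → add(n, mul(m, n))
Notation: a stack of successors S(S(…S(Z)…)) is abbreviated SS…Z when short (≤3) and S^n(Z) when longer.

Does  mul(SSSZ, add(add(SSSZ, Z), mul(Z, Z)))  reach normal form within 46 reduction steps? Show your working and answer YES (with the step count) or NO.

  start: mul(SSSZ, add(add(SSSZ, Z), mul(Z, Z)))
  [1] add(add(add(SSSZ, Z), mul(Z, Z)), mul(SSZ, add(add(SSSZ, Z), mul(Z, Z))))
  [2] add(add(S(add(SSZ, Z)), mul(Z, Z)), mul(SSZ, add(add(SSSZ, Z), mul(Z, Z))))
  [3] add(S(add(add(SSZ, Z), mul(Z, Z))), mul(SSZ, add(add(SSSZ, Z), mul(Z, Z))))
  [4] S(add(add(add(SSZ, Z), mul(Z, Z)), mul(SSZ, add(add(SSSZ, Z), mul(Z, Z)))))
  [5] S(add(add(S(add(SZ, Z)), mul(Z, Z)), mul(SSZ, add(add(SSSZ, Z), mul(Z, Z)))))
  [6] S(add(S(add(add(SZ, Z), mul(Z, Z))), mul(SSZ, add(add(SSSZ, Z), mul(Z, Z)))))
  [7] S(S(add(add(add(SZ, Z), mul(Z, Z)), mul(SSZ, add(add(SSSZ, Z), mul(Z, Z))))))
  [8] S(S(add(add(S(add(Z, Z)), mul(Z, Z)), mul(SSZ, add(add(SSSZ, Z), mul(Z, Z))))))
  [9] S(S(add(S(add(add(Z, Z), mul(Z, Z))), mul(SSZ, add(add(SSSZ, Z), mul(Z, Z))))))
  [10] S(S(S(add(add(add(Z, Z), mul(Z, Z)), mul(SSZ, add(add(SSSZ, Z), mul(Z, Z)))))))
  [11] S(S(S(add(add(Z, mul(Z, Z)), mul(SSZ, add(add(SSSZ, Z), mul(Z, Z)))))))
  [12] S(S(S(add(mul(Z, Z), mul(SSZ, add(add(SSSZ, Z), mul(Z, Z)))))))
  [13] S(S(S(add(Z, mul(SSZ, add(add(SSSZ, Z), mul(Z, Z)))))))
  [14] S(S(S(mul(SSZ, add(add(SSSZ, Z), mul(Z, Z))))))
  [15] S(S(S(add(add(add(SSSZ, Z), mul(Z, Z)), mul(SZ, add(add(SSSZ, Z), mul(Z, Z)))))))
  [16] S(S(S(add(add(S(add(SSZ, Z)), mul(Z, Z)), mul(SZ, add(add(SSSZ, Z), mul(Z, Z)))))))
  [17] S(S(S(add(S(add(add(SSZ, Z), mul(Z, Z))), mul(SZ, add(add(SSSZ, Z), mul(Z, Z)))))))
  [18] S(S(S(S(add(add(add(SSZ, Z), mul(Z, Z)), mul(SZ, add(add(SSSZ, Z), mul(Z, Z))))))))
  [19] S(S(S(S(add(add(S(add(SZ, Z)), mul(Z, Z)), mul(SZ, add(add(SSSZ, Z), mul(Z, Z))))))))
  [20] S(S(S(S(add(S(add(add(SZ, Z), mul(Z, Z))), mul(SZ, add(add(SSSZ, Z), mul(Z, Z))))))))
  [21] S(S(S(S(S(add(add(add(SZ, Z), mul(Z, Z)), mul(SZ, add(add(SSSZ, Z), mul(Z, Z)))))))))
  [22] S(S(S(S(S(add(add(S(add(Z, Z)), mul(Z, Z)), mul(SZ, add(add(SSSZ, Z), mul(Z, Z)))))))))
  [23] S(S(S(S(S(add(S(add(add(Z, Z), mul(Z, Z))), mul(SZ, add(add(SSSZ, Z), mul(Z, Z)))))))))
  [24] S(S(S(S(S(S(add(add(add(Z, Z), mul(Z, Z)), mul(SZ, add(add(SSSZ, Z), mul(Z, Z))))))))))
  [25] S(S(S(S(S(S(add(add(Z, mul(Z, Z)), mul(SZ, add(add(SSSZ, Z), mul(Z, Z))))))))))
  [26] S(S(S(S(S(S(add(mul(Z, Z), mul(SZ, add(add(SSSZ, Z), mul(Z, Z))))))))))
  [27] S(S(S(S(S(S(add(Z, mul(SZ, add(add(SSSZ, Z), mul(Z, Z))))))))))
  [28] S(S(S(S(S(S(mul(SZ, add(add(SSSZ, Z), mul(Z, Z)))))))))
  [29] S(S(S(S(S(S(add(add(add(SSSZ, Z), mul(Z, Z)), mul(Z, add(add(SSSZ, Z), mul(Z, Z))))))))))
  [30] S(S(S(S(S(S(add(add(S(add(SSZ, Z)), mul(Z, Z)), mul(Z, add(add(SSSZ, Z), mul(Z, Z))))))))))
  [31] S(S(S(S(S(S(add(S(add(add(SSZ, Z), mul(Z, Z))), mul(Z, add(add(SSSZ, Z), mul(Z, Z))))))))))
  [32] S(S(S(S(S(S(S(add(add(add(SSZ, Z), mul(Z, Z)), mul(Z, add(add(SSSZ, Z), mul(Z, Z)))))))))))
  [33] S(S(S(S(S(S(S(add(add(S(add(SZ, Z)), mul(Z, Z)), mul(Z, add(add(SSSZ, Z), mul(Z, Z)))))))))))
  [34] S(S(S(S(S(S(S(add(S(add(add(SZ, Z), mul(Z, Z))), mul(Z, add(add(SSSZ, Z), mul(Z, Z)))))))))))
  [35] S(S(S(S(S(S(S(S(add(add(add(SZ, Z), mul(Z, Z)), mul(Z, add(add(SSSZ, Z), mul(Z, Z))))))))))))
  [36] S(S(S(S(S(S(S(S(add(add(S(add(Z, Z)), mul(Z, Z)), mul(Z, add(add(SSSZ, Z), mul(Z, Z))))))))))))
  [37] S(S(S(S(S(S(S(S(add(S(add(add(Z, Z), mul(Z, Z))), mul(Z, add(add(SSSZ, Z), mul(Z, Z))))))))))))
  [38] S(S(S(S(S(S(S(S(S(add(add(add(Z, Z), mul(Z, Z)), mul(Z, add(add(SSSZ, Z), mul(Z, Z)))))))))))))
  [39] S(S(S(S(S(S(S(S(S(add(add(Z, mul(Z, Z)), mul(Z, add(add(SSSZ, Z), mul(Z, Z)))))))))))))
  [40] S(S(S(S(S(S(S(S(S(add(mul(Z, Z), mul(Z, add(add(SSSZ, Z), mul(Z, Z)))))))))))))
  [41] S(S(S(S(S(S(S(S(S(add(Z, mul(Z, add(add(SSSZ, Z), mul(Z, Z)))))))))))))
  [42] S(S(S(S(S(S(S(S(S(mul(Z, add(add(SSSZ, Z), mul(Z, Z))))))))))))
  [43] S^9(Z)

Answer: YES — reaches normal form S^9(Z) in 43 ≤ 46 steps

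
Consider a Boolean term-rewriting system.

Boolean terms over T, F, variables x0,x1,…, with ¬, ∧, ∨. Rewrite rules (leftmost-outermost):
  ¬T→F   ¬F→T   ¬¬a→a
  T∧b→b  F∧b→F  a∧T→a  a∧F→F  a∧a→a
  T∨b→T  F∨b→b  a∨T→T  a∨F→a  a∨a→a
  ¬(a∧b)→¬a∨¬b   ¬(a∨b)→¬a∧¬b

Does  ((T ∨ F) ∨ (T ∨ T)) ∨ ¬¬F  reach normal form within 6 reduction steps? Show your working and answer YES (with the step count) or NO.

Answer: YES — reaches normal form T in 3 ≤ 6 steps

Working:
  start: ((T ∨ F) ∨ (T ∨ T)) ∨ ¬¬F
  step 1: (T ∨ (T ∨ T)) ∨ ¬¬F
  step 2: T ∨ ¬¬F
  step 3: T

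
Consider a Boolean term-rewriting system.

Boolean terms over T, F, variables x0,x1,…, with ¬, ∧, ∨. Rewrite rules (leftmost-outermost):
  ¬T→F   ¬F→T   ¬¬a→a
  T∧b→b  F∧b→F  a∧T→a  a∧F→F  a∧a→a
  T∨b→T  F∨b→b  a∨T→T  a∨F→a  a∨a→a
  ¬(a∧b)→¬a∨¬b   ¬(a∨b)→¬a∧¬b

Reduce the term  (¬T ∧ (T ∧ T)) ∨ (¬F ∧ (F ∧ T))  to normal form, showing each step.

Answer: normal form = F  (in 6 steps)

Working:
  start: (¬T ∧ (T ∧ T)) ∨ (¬F ∧ (F ∧ T))
  [1] (F ∧ (T ∧ T)) ∨ (¬F ∧ (F ∧ T))
  [2] F ∨ (¬F ∧ (F ∧ T))
  [3] ¬F ∧ (F ∧ T)
  [4] T ∧ (F ∧ T)
  [5] F ∧ T
  [6] F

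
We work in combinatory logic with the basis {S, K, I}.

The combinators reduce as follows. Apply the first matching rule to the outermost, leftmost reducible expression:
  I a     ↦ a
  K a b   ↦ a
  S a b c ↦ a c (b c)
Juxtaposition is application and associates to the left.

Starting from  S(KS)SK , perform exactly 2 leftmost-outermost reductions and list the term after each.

  start: S(KS)SK
  →1  KSK(SK)
  →2  S(SK)

Answer: after 2 steps: S(SK)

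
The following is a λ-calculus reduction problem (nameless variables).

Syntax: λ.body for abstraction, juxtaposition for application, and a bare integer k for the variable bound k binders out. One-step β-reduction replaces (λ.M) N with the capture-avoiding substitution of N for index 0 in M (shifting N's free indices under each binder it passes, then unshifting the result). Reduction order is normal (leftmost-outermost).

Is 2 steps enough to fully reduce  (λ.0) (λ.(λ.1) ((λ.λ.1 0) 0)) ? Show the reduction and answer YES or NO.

Answer: YES — reaches normal form λ.0 in 2 ≤ 2 steps

Working:
  start: (λ.0) (λ.(λ.1) ((λ.λ.1 0) 0))
  [1] λ.(λ.1) ((λ.λ.1 0) 0)
  [2] λ.0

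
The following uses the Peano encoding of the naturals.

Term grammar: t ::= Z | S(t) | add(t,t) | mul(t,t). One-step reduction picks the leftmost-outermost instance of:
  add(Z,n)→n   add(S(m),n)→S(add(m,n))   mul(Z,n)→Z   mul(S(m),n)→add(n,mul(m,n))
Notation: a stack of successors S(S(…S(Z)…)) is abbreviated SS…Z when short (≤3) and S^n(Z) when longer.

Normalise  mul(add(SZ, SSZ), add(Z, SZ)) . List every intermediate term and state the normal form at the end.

Answer: normal form = SSSZ  (in 15 steps)

Derivation:
  start: mul(add(SZ, SSZ), add(Z, SZ))
  →1  mul(S(add(Z, SSZ)), add(Z, SZ))
  →2  add(add(Z, SZ), mul(add(Z, SSZ), add(Z, SZ)))
  →3  add(SZ, mul(add(Z, SSZ), add(Z, SZ)))
  →4  S(add(Z, mul(add(Z, SSZ), add(Z, SZ))))
  →5  S(mul(add(Z, SSZ), add(Z, SZ)))
  →6  S(mul(SSZ, add(Z, SZ)))
  →7  S(add(add(Z, SZ), mul(SZ, add(Z, SZ))))
  →8  S(add(SZ, mul(SZ, add(Z, SZ))))
  →9  S(S(add(Z, mul(SZ, add(Z, SZ)))))
  →10  S(S(mul(SZ, add(Z, SZ))))
  →11  S(S(add(add(Z, SZ), mul(Z, add(Z, SZ)))))
  →12  S(S(add(SZ, mul(Z, add(Z, SZ)))))
  →13  S(S(S(add(Z, mul(Z, add(Z, SZ))))))
  →14  S(S(S(mul(Z, add(Z, SZ)))))
  →15  SSSZ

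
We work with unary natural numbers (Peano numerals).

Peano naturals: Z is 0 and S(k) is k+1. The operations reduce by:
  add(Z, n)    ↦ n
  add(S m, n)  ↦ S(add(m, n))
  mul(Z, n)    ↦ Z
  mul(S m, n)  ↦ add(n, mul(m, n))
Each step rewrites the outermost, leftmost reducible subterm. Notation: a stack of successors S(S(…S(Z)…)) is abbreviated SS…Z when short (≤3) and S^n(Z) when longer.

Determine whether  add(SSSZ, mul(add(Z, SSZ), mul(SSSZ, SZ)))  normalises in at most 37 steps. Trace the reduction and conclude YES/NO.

  start: add(SSSZ, mul(add(Z, SSZ), mul(SSSZ, SZ)))
  →1  S(add(SSZ, mul(add(Z, SSZ), mul(SSSZ, SZ))))
  →2  S(S(add(SZ, mul(add(Z, SSZ), mul(SSSZ, SZ)))))
  →3  S(S(S(add(Z, mul(add(Z, SSZ), mul(SSSZ, SZ))))))
  →4  S(S(S(mul(add(Z, SSZ), mul(SSSZ, SZ)))))
  →5  S(S(S(mul(SSZ, mul(SSSZ, SZ)))))
  →6  S(S(S(add(mul(SSSZ, SZ), mul(SZ, mul(SSSZ, SZ))))))
  →7  S(S(S(add(add(SZ, mul(SSZ, SZ)), mul(SZ, mul(SSSZ, SZ))))))
  →8  S(S(S(add(S(add(Z, mul(SSZ, SZ))), mul(SZ, mul(SSSZ, SZ))))))
  →9  S(S(S(S(add(add(Z, mul(SSZ, SZ)), mul(SZ, mul(SSSZ, SZ)))))))
  →10  S(S(S(S(add(mul(SSZ, SZ), mul(SZ, mul(SSSZ, SZ)))))))
  →11  S(S(S(S(add(add(SZ, mul(SZ, SZ)), mul(SZ, mul(SSSZ, SZ)))))))
  →12  S(S(S(S(add(S(add(Z, mul(SZ, SZ))), mul(SZ, mul(SSSZ, SZ)))))))
  →13  S(S(S(S(S(add(add(Z, mul(SZ, SZ)), mul(SZ, mul(SSSZ, SZ))))))))
  →14  S(S(S(S(S(add(mul(SZ, SZ), mul(SZ, mul(SSSZ, SZ))))))))
  →15  S(S(S(S(S(add(add(SZ, mul(Z, SZ)), mul(SZ, mul(SSSZ, SZ))))))))
  →16  S(S(S(S(S(add(S(add(Z, mul(Z, SZ))), mul(SZ, mul(SSSZ, SZ))))))))
  →17  S(S(S(S(S(S(add(add(Z, mul(Z, SZ)), mul(SZ, mul(SSSZ, SZ)))))))))
  →18  S(S(S(S(S(S(add(mul(Z, SZ), mul(SZ, mul(SSSZ, SZ)))))))))
  →19  S(S(S(S(S(S(add(Z, mul(SZ, mul(SSSZ, SZ)))))))))
  →20  S(S(S(S(S(S(mul(SZ, mul(SSSZ, SZ))))))))
  →21  S(S(S(S(S(S(add(mul(SSSZ, SZ), mul(Z, mul(SSSZ, SZ)))))))))
  →22  S(S(S(S(S(S(add(add(SZ, mul(SSZ, SZ)), mul(Z, mul(SSSZ, SZ)))))))))
  →23  S(S(S(S(S(S(add(S(add(Z, mul(SSZ, SZ))), mul(Z, mul(SSSZ, SZ)))))))))
  →24  S(S(S(S(S(S(S(add(add(Z, mul(SSZ, SZ)), mul(Z, mul(SSSZ, SZ))))))))))
  →25  S(S(S(S(S(S(S(add(mul(SSZ, SZ), mul(Z, mul(SSSZ, SZ))))))))))
  →26  S(S(S(S(S(S(S(add(add(SZ, mul(SZ, SZ)), mul(Z, mul(SSSZ, SZ))))))))))
  →27  S(S(S(S(S(S(S(add(S(add(Z, mul(SZ, SZ))), mul(Z, mul(SSSZ, SZ))))))))))
  →28  S(S(S(S(S(S(S(S(add(add(Z, mul(SZ, SZ)), mul(Z, mul(SSSZ, SZ)))))))))))
  →29  S(S(S(S(S(S(S(S(add(mul(SZ, SZ), mul(Z, mul(SSSZ, SZ)))))))))))
  →30  S(S(S(S(S(S(S(S(add(add(SZ, mul(Z, SZ)), mul(Z, mul(SSSZ, SZ)))))))))))
  →31  S(S(S(S(S(S(S(S(add(S(add(Z, mul(Z, SZ))), mul(Z, mul(SSSZ, SZ)))))))))))
  →32  S(S(S(S(S(S(S(S(S(add(add(Z, mul(Z, SZ)), mul(Z, mul(SSSZ, SZ))))))))))))
  →33  S(S(S(S(S(S(S(S(S(add(mul(Z, SZ), mul(Z, mul(SSSZ, SZ))))))))))))
  →34  S(S(S(S(S(S(S(S(S(add(Z, mul(Z, mul(SSSZ, SZ))))))))))))
  →35  S(S(S(S(S(S(S(S(S(mul(Z, mul(SSSZ, SZ)))))))))))
  →36  S^9(Z)

Answer: YES — reaches normal form S^9(Z) in 36 ≤ 37 steps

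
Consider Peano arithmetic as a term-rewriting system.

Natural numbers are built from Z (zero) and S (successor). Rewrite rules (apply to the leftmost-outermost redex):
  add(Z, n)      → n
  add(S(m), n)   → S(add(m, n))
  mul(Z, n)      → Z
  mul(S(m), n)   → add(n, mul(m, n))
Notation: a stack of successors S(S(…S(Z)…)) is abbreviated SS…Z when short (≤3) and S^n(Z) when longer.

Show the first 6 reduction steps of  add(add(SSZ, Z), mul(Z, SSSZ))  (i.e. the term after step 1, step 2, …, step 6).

Answer: after 6 steps: S(S(mul(Z, SSSZ)))

Reduction:
  start: add(add(SSZ, Z), mul(Z, SSSZ))
  →1  add(S(add(SZ, Z)), mul(Z, SSSZ))
  →2  S(add(add(SZ, Z), mul(Z, SSSZ)))
  →3  S(add(S(add(Z, Z)), mul(Z, SSSZ)))
  →4  S(S(add(add(Z, Z), mul(Z, SSSZ))))
  →5  S(S(add(Z, mul(Z, SSSZ))))
  →6  S(S(mul(Z, SSSZ)))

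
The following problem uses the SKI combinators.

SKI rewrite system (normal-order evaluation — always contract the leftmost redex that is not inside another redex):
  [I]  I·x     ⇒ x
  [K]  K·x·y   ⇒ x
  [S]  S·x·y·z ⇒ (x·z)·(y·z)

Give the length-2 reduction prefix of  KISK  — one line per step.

Answer: after 2 steps: K

Derivation:
  start: KISK
  →1  IK
  →2  K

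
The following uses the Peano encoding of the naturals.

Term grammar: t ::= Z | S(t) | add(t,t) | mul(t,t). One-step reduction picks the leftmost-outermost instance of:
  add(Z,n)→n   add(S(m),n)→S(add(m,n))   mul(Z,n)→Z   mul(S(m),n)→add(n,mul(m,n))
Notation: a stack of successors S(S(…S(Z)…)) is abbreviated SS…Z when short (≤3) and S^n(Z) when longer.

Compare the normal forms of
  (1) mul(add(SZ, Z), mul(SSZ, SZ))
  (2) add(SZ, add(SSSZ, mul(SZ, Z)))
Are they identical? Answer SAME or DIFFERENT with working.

Answer: DIFFERENT — A ⇓ SSZ, B ⇓ S^4(Z)

Derivation:
Term A:
  start: mul(add(SZ, Z), mul(SSZ, SZ))
  [1] mul(S(add(Z, Z)), mul(SSZ, SZ))
  [2] add(mul(SSZ, SZ), mul(add(Z, Z), mul(SSZ, SZ)))
  [3] add(add(SZ, mul(SZ, SZ)), mul(add(Z, Z), mul(SSZ, SZ)))
  [4] add(S(add(Z, mul(SZ, SZ))), mul(add(Z, Z), mul(SSZ, SZ)))
  [5] S(add(add(Z, mul(SZ, SZ)), mul(add(Z, Z), mul(SSZ, SZ))))
  [6] S(add(mul(SZ, SZ), mul(add(Z, Z), mul(SSZ, SZ))))
  [7] S(add(add(SZ, mul(Z, SZ)), mul(add(Z, Z), mul(SSZ, SZ))))
  [8] S(add(S(add(Z, mul(Z, SZ))), mul(add(Z, Z), mul(SSZ, SZ))))
  [9] S(S(add(add(Z, mul(Z, SZ)), mul(add(Z, Z), mul(SSZ, SZ)))))
  [10] S(S(add(mul(Z, SZ), mul(add(Z, Z), mul(SSZ, SZ)))))
  [11] S(S(add(Z, mul(add(Z, Z), mul(SSZ, SZ)))))
  [12] S(S(mul(add(Z, Z), mul(SSZ, SZ))))
  [13] S(S(mul(Z, mul(SSZ, SZ))))
  [14] SSZ

Term B:
  start: add(SZ, add(SSSZ, mul(SZ, Z)))
  [1] S(add(Z, add(SSSZ, mul(SZ, Z))))
  [2] S(add(SSSZ, mul(SZ, Z)))
  [3] S(S(add(SSZ, mul(SZ, Z))))
  [4] S(S(S(add(SZ, mul(SZ, Z)))))
  [5] S(S(S(S(add(Z, mul(SZ, Z))))))
  [6] S(S(S(S(mul(SZ, Z)))))
  [7] S(S(S(S(add(Z, mul(Z, Z))))))
  [8] S(S(S(S(mul(Z, Z)))))
  [9] S^4(Z)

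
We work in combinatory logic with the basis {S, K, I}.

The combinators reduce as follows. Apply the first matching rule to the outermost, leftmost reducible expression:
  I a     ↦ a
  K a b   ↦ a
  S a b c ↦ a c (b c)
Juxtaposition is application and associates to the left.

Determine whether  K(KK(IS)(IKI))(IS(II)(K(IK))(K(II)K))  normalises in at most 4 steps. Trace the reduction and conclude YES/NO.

  start: K(KK(IS)(IKI))(IS(II)(K(IK))(K(II)K))
  step 1: KK(IS)(IKI)
  step 2: K(IKI)
  step 3: K(KI)

Answer: YES — reaches normal form K(KI) in 3 ≤ 4 steps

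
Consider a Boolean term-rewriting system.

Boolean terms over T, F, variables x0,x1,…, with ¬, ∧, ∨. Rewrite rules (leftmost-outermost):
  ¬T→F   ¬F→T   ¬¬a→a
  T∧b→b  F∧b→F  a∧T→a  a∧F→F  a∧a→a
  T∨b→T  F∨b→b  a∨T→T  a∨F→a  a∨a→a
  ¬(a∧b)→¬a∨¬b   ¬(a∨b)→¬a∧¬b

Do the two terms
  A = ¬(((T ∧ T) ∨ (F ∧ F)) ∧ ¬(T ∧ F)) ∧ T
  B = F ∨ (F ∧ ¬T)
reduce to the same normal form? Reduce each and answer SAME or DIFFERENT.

Answer: SAME — A ⇓ F, B ⇓ F

Working:
Term A:
  start: ¬(((T ∧ T) ∨ (F ∧ F)) ∧ ¬(T ∧ F)) ∧ T
  →1  ¬(((T ∧ T) ∨ (F ∧ F)) ∧ ¬(T ∧ F))
  →2  ¬((T ∧ T) ∨ (F ∧ F)) ∨ ¬¬(T ∧ F)
  →3  (¬(T ∧ T) ∧ ¬(F ∧ F)) ∨ ¬¬(T ∧ F)
  →4  ((¬T ∨ ¬T) ∧ ¬(F ∧ F)) ∨ ¬¬(T ∧ F)
  →5  (¬T ∧ ¬(F ∧ F)) ∨ ¬¬(T ∧ F)
  →6  (F ∧ ¬(F ∧ F)) ∨ ¬¬(T ∧ F)
  →7  F ∨ ¬¬(T ∧ F)
  →8  ¬¬(T ∧ F)
  →9  T ∧ F
  →10  F

Term B:
  start: F ∨ (F ∧ ¬T)
  →1  F ∧ ¬T
  →2  F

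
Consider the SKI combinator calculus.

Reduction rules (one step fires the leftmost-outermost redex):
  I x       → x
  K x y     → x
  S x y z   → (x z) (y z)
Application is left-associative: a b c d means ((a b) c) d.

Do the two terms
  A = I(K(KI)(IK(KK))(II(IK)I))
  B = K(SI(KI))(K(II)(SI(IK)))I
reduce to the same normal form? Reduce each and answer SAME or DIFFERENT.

Term A:
  start: I(K(KI)(IK(KK))(II(IK)I))
  step 1: K(KI)(IK(KK))(II(IK)I)
  step 2: KI(II(IK)I)
  step 3: I

Term B:
  start: K(SI(KI))(K(II)(SI(IK)))I
  step 1: SI(KI)I
  step 2: II(KII)
  step 3: I(KII)
  step 4: KII
  step 5: I

Answer: SAME — A ⇓ I, B ⇓ I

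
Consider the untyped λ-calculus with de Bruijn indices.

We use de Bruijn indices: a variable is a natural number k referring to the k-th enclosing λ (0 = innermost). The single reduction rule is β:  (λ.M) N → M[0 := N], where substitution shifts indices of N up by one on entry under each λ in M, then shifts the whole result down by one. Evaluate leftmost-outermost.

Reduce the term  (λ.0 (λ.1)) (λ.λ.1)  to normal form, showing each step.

Answer: normal form = λ.λ.λ.λ.1  (in 2 steps)

Reduction:
  start: (λ.0 (λ.1)) (λ.λ.1)
  →1  (λ.λ.1) (λ.λ.λ.1)
  →2  λ.λ.λ.λ.1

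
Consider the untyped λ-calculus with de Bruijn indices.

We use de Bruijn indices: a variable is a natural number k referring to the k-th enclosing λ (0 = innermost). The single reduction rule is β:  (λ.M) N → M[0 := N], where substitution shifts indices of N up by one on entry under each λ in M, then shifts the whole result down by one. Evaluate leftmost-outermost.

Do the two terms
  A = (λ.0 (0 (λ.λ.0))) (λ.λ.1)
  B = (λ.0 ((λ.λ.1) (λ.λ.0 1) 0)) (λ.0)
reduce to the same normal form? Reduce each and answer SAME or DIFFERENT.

Answer: DIFFERENT — A ⇓ λ.λ.λ.λ.0, B ⇓ λ.λ.0 1

Reduction:
Term A:
  start: (λ.0 (0 (λ.λ.0))) (λ.λ.1)
  [1] (λ.λ.1) ((λ.λ.1) (λ.λ.0))
  [2] λ.(λ.λ.1) (λ.λ.0)
  [3] λ.λ.λ.λ.0

Term B:
  start: (λ.0 ((λ.λ.1) (λ.λ.0 1) 0)) (λ.0)
  [1] (λ.0) ((λ.λ.1) (λ.λ.0 1) (λ.0))
  [2] (λ.λ.1) (λ.λ.0 1) (λ.0)
  [3] (λ.λ.λ.0 1) (λ.0)
  [4] λ.λ.0 1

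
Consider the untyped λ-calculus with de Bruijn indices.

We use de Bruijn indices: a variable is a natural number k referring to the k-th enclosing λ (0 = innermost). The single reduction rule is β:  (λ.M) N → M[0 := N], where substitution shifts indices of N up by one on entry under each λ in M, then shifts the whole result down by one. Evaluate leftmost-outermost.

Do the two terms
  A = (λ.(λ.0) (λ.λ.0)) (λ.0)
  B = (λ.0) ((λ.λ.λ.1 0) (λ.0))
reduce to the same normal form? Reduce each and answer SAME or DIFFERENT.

Answer: DIFFERENT — A ⇓ λ.λ.0, B ⇓ λ.λ.1 0

Reduction:
Term A:
  start: (λ.(λ.0) (λ.λ.0)) (λ.0)
  [1] (λ.0) (λ.λ.0)
  [2] λ.λ.0

Term B:
  start: (λ.0) ((λ.λ.λ.1 0) (λ.0))
  [1] (λ.λ.λ.1 0) (λ.0)
  [2] λ.λ.1 0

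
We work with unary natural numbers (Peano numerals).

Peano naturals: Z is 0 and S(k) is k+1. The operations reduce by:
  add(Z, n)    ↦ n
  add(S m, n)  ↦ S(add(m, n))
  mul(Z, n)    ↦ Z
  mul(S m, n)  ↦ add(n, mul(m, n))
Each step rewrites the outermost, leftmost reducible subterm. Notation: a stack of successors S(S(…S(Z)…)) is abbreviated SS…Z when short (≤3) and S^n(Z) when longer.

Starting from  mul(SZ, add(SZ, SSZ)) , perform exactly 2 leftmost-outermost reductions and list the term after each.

  start: mul(SZ, add(SZ, SSZ))
  →1  add(add(SZ, SSZ), mul(Z, add(SZ, SSZ)))
  →2  add(S(add(Z, SSZ)), mul(Z, add(SZ, SSZ)))

Answer: after 2 steps: add(S(add(Z, SSZ)), mul(Z, add(SZ, SSZ)))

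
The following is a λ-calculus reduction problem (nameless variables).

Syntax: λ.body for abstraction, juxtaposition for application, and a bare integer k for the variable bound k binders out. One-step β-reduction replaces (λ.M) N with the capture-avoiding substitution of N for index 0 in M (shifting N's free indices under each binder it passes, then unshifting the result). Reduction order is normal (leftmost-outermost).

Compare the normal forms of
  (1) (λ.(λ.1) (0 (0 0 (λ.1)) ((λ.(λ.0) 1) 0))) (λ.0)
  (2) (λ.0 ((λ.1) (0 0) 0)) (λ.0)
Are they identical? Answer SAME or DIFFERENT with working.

Term A:
  start: (λ.(λ.1) (0 (0 0 (λ.1)) ((λ.(λ.0) 1) 0))) (λ.0)
  [1] (λ.λ.0) ((λ.0) ((λ.0) (λ.0) (λ.λ.0)) ((λ.(λ.0) (λ.0)) (λ.0)))
  [2] λ.0

Term B:
  start: (λ.0 ((λ.1) (0 0) 0)) (λ.0)
  [1] (λ.0) ((λ.λ.0) ((λ.0) (λ.0)) (λ.0))
  [2] (λ.λ.0) ((λ.0) (λ.0)) (λ.0)
  [3] (λ.0) (λ.0)
  [4] λ.0

Answer: SAME — A ⇓ λ.0, B ⇓ λ.0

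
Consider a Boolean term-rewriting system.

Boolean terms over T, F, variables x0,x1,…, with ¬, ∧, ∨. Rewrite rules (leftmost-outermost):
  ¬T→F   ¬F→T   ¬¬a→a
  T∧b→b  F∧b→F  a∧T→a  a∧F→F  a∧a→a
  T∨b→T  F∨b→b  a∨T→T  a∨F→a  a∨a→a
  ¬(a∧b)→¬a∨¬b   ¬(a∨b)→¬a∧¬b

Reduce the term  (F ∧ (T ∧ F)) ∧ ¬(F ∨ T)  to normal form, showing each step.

Answer: normal form = F  (in 2 steps)

Working:
  start: (F ∧ (T ∧ F)) ∧ ¬(F ∨ T)
  step 1: F ∧ ¬(F ∨ T)
  step 2: F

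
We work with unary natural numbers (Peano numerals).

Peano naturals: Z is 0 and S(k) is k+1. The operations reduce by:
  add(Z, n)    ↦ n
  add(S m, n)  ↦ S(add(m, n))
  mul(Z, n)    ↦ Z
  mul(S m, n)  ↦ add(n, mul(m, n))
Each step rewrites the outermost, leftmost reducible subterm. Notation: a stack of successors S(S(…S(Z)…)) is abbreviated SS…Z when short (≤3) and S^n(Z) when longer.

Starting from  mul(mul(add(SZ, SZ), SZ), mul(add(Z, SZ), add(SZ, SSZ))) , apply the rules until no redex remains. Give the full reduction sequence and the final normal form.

  start: mul(mul(add(SZ, SZ), SZ), mul(add(Z, SZ), add(SZ, SSZ)))
  →1  mul(mul(S(add(Z, SZ)), SZ), mul(add(Z, SZ), add(SZ, SSZ)))
  →2  mul(add(SZ, mul(add(Z, SZ), SZ)), mul(add(Z, SZ), add(SZ, SSZ)))
  →3  mul(S(add(Z, mul(add(Z, SZ), SZ))), mul(add(Z, SZ), add(SZ, SSZ)))
  →4  add(mul(add(Z, SZ), add(SZ, SSZ)), mul(add(Z, mul(add(Z, SZ), SZ)), mul(add(Z, SZ), add(SZ, SSZ))))
  →5  add(mul(SZ, add(SZ, SSZ)), mul(add(Z, mul(add(Z, SZ), SZ)), mul(add(Z, SZ), add(SZ, SSZ))))
  →6  add(add(add(SZ, SSZ), mul(Z, add(SZ, SSZ))), mul(add(Z, mul(add(Z, SZ), SZ)), mul(add(Z, SZ), add(SZ, SSZ))))
  →7  add(add(S(add(Z, SSZ)), mul(Z, add(SZ, SSZ))), mul(add(Z, mul(add(Z, SZ), SZ)), mul(add(Z, SZ), add(SZ, SSZ))))
  →8  add(S(add(add(Z, SSZ), mul(Z, add(SZ, SSZ)))), mul(add(Z, mul(add(Z, SZ), SZ)), mul(add(Z, SZ), add(SZ, SSZ))))
  →9  S(add(add(add(Z, SSZ), mul(Z, add(SZ, SSZ))), mul(add(Z, mul(add(Z, SZ), SZ)), mul(add(Z, SZ), add(SZ, SSZ)))))
  →10  S(add(add(SSZ, mul(Z, add(SZ, SSZ))), mul(add(Z, mul(add(Z, SZ), SZ)), mul(add(Z, SZ), add(SZ, SSZ)))))
  →11  S(add(S(add(SZ, mul(Z, add(SZ, SSZ)))), mul(add(Z, mul(add(Z, SZ), SZ)), mul(add(Z, SZ), add(SZ, SSZ)))))
  →12  S(S(add(add(SZ, mul(Z, add(SZ, SSZ))), mul(add(Z, mul(add(Z, SZ), SZ)), mul(add(Z, SZ), add(SZ, SSZ))))))
  →13  S(S(add(S(add(Z, mul(Z, add(SZ, SSZ)))), mul(add(Z, mul(add(Z, SZ), SZ)), mul(add(Z, SZ), add(SZ, SSZ))))))
  →14  S(S(S(add(add(Z, mul(Z, add(SZ, SSZ))), mul(add(Z, mul(add(Z, SZ), SZ)), mul(add(Z, SZ), add(SZ, SSZ)))))))
  →15  S(S(S(add(mul(Z, add(SZ, SSZ)), mul(add(Z, mul(add(Z, SZ), SZ)), mul(add(Z, SZ), add(SZ, SSZ)))))))
  →16  S(S(S(add(Z, mul(add(Z, mul(add(Z, SZ), SZ)), mul(add(Z, SZ), add(SZ, SSZ)))))))
  →17  S(S(S(mul(add(Z, mul(add(Z, SZ), SZ)), mul(add(Z, SZ), add(SZ, SSZ))))))
  →18  S(S(S(mul(mul(add(Z, SZ), SZ), mul(add(Z, SZ), add(SZ, SSZ))))))
  →19  S(S(S(mul(mul(SZ, SZ), mul(add(Z, SZ), add(SZ, SSZ))))))
  →20  S(S(S(mul(add(SZ, mul(Z, SZ)), mul(add(Z, SZ), add(SZ, SSZ))))))
  →21  S(S(S(mul(S(add(Z, mul(Z, SZ))), mul(add(Z, SZ), add(SZ, SSZ))))))
  →22  S(S(S(add(mul(add(Z, SZ), add(SZ, SSZ)), mul(add(Z, mul(Z, SZ)), mul(add(Z, SZ), add(SZ, SSZ)))))))
  →23  S(S(S(add(mul(SZ, add(SZ, SSZ)), mul(add(Z, mul(Z, SZ)), mul(add(Z, SZ), add(SZ, SSZ)))))))
  →24  S(S(S(add(add(add(SZ, SSZ), mul(Z, add(SZ, SSZ))), mul(add(Z, mul(Z, SZ)), mul(add(Z, SZ), add(SZ, SSZ)))))))
  →25  S(S(S(add(add(S(add(Z, SSZ)), mul(Z, add(SZ, SSZ))), mul(add(Z, mul(Z, SZ)), mul(add(Z, SZ), add(SZ, SSZ)))))))
  →26  S(S(S(add(S(add(add(Z, SSZ), mul(Z, add(SZ, SSZ)))), mul(add(Z, mul(Z, SZ)), mul(add(Z, SZ), add(SZ, SSZ)))))))
  →27  S(S(S(S(add(add(add(Z, SSZ), mul(Z, add(SZ, SSZ))), mul(add(Z, mul(Z, SZ)), mul(add(Z, SZ), add(SZ, SSZ))))))))
  →28  S(S(S(S(add(add(SSZ, mul(Z, add(SZ, SSZ))), mul(add(Z, mul(Z, SZ)), mul(add(Z, SZ), add(SZ, SSZ))))))))
  →29  S(S(S(S(add(S(add(SZ, mul(Z, add(SZ, SSZ)))), mul(add(Z, mul(Z, SZ)), mul(add(Z, SZ), add(SZ, SSZ))))))))
  →30  S(S(S(S(S(add(add(SZ, mul(Z, add(SZ, SSZ))), mul(add(Z, mul(Z, SZ)), mul(add(Z, SZ), add(SZ, SSZ)))))))))
  →31  S(S(S(S(S(add(S(add(Z, mul(Z, add(SZ, SSZ)))), mul(add(Z, mul(Z, SZ)), mul(add(Z, SZ), add(SZ, SSZ)))))))))
  →32  S(S(S(S(S(S(add(add(Z, mul(Z, add(SZ, SSZ))), mul(add(Z, mul(Z, SZ)), mul(add(Z, SZ), add(SZ, SSZ))))))))))
  →33  S(S(S(S(S(S(add(mul(Z, add(SZ, SSZ)), mul(add(Z, mul(Z, SZ)), mul(add(Z, SZ), add(SZ, SSZ))))))))))
  →34  S(S(S(S(S(S(add(Z, mul(add(Z, mul(Z, SZ)), mul(add(Z, SZ), add(SZ, SSZ))))))))))
  →35  S(S(S(S(S(S(mul(add(Z, mul(Z, SZ)), mul(add(Z, SZ), add(SZ, SSZ)))))))))
  →36  S(S(S(S(S(S(mul(mul(Z, SZ), mul(add(Z, SZ), add(SZ, SSZ)))))))))
  →37  S(S(S(S(S(S(mul(Z, mul(add(Z, SZ), add(SZ, SSZ)))))))))
  →38  S^6(Z)

Answer: normal form = S^6(Z)  (in 38 steps)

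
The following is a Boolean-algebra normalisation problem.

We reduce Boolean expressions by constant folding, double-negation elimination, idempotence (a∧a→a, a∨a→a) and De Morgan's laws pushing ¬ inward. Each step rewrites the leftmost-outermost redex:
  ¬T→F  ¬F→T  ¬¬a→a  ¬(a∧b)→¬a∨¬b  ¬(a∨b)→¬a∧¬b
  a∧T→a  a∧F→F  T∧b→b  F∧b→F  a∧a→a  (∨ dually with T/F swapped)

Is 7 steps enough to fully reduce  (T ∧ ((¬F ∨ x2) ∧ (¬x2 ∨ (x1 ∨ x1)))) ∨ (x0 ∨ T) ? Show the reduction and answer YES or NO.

Answer: YES — reaches normal form T in 7 ≤ 7 steps

Working:
  start: (T ∧ ((¬F ∨ x2) ∧ (¬x2 ∨ (x1 ∨ x1)))) ∨ (x0 ∨ T)
  →1  ((¬F ∨ x2) ∧ (¬x2 ∨ (x1 ∨ x1))) ∨ (x0 ∨ T)
  →2  ((T ∨ x2) ∧ (¬x2 ∨ (x1 ∨ x1))) ∨ (x0 ∨ T)
  →3  (T ∧ (¬x2 ∨ (x1 ∨ x1))) ∨ (x0 ∨ T)
  →4  (¬x2 ∨ (x1 ∨ x1)) ∨ (x0 ∨ T)
  →5  (¬x2 ∨ x1) ∨ (x0 ∨ T)
  →6  (¬x2 ∨ x1) ∨ T
  →7  T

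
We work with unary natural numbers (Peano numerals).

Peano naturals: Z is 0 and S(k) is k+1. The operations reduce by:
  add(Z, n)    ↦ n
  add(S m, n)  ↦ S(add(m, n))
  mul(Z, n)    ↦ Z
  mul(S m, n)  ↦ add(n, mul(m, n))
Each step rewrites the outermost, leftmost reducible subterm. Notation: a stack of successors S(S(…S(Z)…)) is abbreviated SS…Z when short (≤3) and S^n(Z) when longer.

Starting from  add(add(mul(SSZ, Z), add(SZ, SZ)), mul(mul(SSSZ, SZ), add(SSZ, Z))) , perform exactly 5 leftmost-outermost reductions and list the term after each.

  start: add(add(mul(SSZ, Z), add(SZ, SZ)), mul(mul(SSSZ, SZ), add(SSZ, Z)))
  step 1: add(add(add(Z, mul(SZ, Z)), add(SZ, SZ)), mul(mul(SSSZ, SZ), add(SSZ, Z)))
  step 2: add(add(mul(SZ, Z), add(SZ, SZ)), mul(mul(SSSZ, SZ), add(SSZ, Z)))
  step 3: add(add(add(Z, mul(Z, Z)), add(SZ, SZ)), mul(mul(SSSZ, SZ), add(SSZ, Z)))
  step 4: add(add(mul(Z, Z), add(SZ, SZ)), mul(mul(SSSZ, SZ), add(SSZ, Z)))
  step 5: add(add(Z, add(SZ, SZ)), mul(mul(SSSZ, SZ), add(SSZ, Z)))

Answer: after 5 steps: add(add(Z, add(SZ, SZ)), mul(mul(SSSZ, SZ), add(SSZ, Z)))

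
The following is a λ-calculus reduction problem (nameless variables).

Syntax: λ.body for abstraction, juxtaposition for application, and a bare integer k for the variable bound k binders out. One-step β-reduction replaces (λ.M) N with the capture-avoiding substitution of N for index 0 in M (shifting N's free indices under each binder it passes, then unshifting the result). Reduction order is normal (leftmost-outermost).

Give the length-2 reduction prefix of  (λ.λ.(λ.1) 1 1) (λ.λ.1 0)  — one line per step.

  start: (λ.λ.(λ.1) 1 1) (λ.λ.1 0)
  [1] λ.(λ.1) (λ.λ.1 0) (λ.λ.1 0)
  [2] λ.0 (λ.λ.1 0)

Answer: after 2 steps: λ.0 (λ.λ.1 0)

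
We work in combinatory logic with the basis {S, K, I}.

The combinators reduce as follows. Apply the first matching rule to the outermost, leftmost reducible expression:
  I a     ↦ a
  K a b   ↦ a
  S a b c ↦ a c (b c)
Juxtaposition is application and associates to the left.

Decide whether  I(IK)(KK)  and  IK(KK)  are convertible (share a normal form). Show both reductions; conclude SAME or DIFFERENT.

Answer: SAME — A ⇓ K(KK), B ⇓ K(KK)

Derivation:
Term A:
  start: I(IK)(KK)
  [1] IK(KK)
  [2] K(KK)

Term B:
  start: IK(KK)
  [1] K(KK)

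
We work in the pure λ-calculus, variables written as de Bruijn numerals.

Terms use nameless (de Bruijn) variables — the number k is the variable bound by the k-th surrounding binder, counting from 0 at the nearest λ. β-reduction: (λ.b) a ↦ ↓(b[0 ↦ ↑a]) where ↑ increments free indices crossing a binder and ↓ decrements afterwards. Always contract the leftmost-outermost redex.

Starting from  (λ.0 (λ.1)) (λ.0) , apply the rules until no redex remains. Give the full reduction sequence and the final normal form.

Answer: normal form = λ.λ.0  (in 2 steps)

Reduction:
  start: (λ.0 (λ.1)) (λ.0)
  →1  (λ.0) (λ.λ.0)
  →2  λ.λ.0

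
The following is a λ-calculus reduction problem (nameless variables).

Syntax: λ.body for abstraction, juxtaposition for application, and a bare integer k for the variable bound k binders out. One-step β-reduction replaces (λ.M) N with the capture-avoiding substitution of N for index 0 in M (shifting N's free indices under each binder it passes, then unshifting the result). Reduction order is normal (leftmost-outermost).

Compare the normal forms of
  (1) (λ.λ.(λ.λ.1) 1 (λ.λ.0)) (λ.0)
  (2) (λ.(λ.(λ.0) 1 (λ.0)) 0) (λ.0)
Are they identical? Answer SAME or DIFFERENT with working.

Term A:
  start: (λ.λ.(λ.λ.1) 1 (λ.λ.0)) (λ.0)
  →1  λ.(λ.λ.1) (λ.0) (λ.λ.0)
  →2  λ.(λ.λ.0) (λ.λ.0)
  →3  λ.λ.0

Term B:
  start: (λ.(λ.(λ.0) 1 (λ.0)) 0) (λ.0)
  →1  (λ.(λ.0) (λ.0) (λ.0)) (λ.0)
  →2  (λ.0) (λ.0) (λ.0)
  →3  (λ.0) (λ.0)
  →4  λ.0

Answer: DIFFERENT — A ⇓ λ.λ.0, B ⇓ λ.0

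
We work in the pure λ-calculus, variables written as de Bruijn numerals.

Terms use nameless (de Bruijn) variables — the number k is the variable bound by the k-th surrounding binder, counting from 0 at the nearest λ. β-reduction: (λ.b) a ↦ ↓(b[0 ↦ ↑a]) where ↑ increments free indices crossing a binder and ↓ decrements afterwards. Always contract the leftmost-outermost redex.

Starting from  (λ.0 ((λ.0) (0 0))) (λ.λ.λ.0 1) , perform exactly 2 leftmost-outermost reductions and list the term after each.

Answer: after 2 steps: λ.λ.0 1

Working:
  start: (λ.0 ((λ.0) (0 0))) (λ.λ.λ.0 1)
  [1] (λ.λ.λ.0 1) ((λ.0) ((λ.λ.λ.0 1) (λ.λ.λ.0 1)))
  [2] λ.λ.0 1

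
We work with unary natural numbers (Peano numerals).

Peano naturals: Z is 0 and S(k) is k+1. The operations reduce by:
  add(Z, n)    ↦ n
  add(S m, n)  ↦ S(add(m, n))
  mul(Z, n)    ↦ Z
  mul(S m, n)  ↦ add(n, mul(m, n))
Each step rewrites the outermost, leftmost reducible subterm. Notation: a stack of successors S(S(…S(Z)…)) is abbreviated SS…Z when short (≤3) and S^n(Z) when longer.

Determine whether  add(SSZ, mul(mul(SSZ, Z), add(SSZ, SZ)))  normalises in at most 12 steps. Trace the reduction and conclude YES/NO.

  start: add(SSZ, mul(mul(SSZ, Z), add(SSZ, SZ)))
  [1] S(add(SZ, mul(mul(SSZ, Z), add(SSZ, SZ))))
  [2] S(S(add(Z, mul(mul(SSZ, Z), add(SSZ, SZ)))))
  [3] S(S(mul(mul(SSZ, Z), add(SSZ, SZ))))
  [4] S(S(mul(add(Z, mul(SZ, Z)), add(SSZ, SZ))))
  [5] S(S(mul(mul(SZ, Z), add(SSZ, SZ))))
  [6] S(S(mul(add(Z, mul(Z, Z)), add(SSZ, SZ))))
  [7] S(S(mul(mul(Z, Z), add(SSZ, SZ))))
  [8] S(S(mul(Z, add(SSZ, SZ))))
  [9] SSZ

Answer: YES — reaches normal form SSZ in 9 ≤ 12 steps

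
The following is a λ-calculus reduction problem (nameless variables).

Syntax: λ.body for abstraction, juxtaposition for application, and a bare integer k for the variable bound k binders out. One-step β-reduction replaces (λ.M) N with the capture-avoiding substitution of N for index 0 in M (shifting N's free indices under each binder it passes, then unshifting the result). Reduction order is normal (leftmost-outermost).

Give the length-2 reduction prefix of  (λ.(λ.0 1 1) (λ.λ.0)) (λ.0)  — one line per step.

Answer: after 2 steps: (λ.λ.0) (λ.0) (λ.0)

Reduction:
  start: (λ.(λ.0 1 1) (λ.λ.0)) (λ.0)
  step 1: (λ.0 (λ.0) (λ.0)) (λ.λ.0)
  step 2: (λ.λ.0) (λ.0) (λ.0)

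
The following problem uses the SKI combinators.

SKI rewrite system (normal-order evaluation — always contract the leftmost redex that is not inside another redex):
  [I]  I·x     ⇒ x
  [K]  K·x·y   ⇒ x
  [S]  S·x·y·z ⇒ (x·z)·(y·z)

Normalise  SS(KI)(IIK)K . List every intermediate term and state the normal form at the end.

  start: SS(KI)(IIK)K
  →1  S(IIK)(KI(IIK))K
  →2  IIKK(KI(IIK)K)
  →3  IKK(KI(IIK)K)
  →4  KK(KI(IIK)K)
  →5  K

Answer: normal form = K  (in 5 steps)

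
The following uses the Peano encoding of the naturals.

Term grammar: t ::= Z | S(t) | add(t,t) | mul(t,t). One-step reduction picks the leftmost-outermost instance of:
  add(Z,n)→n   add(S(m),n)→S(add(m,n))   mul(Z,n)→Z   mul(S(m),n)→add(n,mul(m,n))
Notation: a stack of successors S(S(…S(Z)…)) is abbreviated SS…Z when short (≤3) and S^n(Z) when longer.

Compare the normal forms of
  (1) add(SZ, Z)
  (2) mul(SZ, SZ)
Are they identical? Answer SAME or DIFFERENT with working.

Term A:
  start: add(SZ, Z)
  [1] S(add(Z, Z))
  [2] SZ

Term B:
  start: mul(SZ, SZ)
  [1] add(SZ, mul(Z, SZ))
  [2] S(add(Z, mul(Z, SZ)))
  [3] S(mul(Z, SZ))
  [4] SZ

Answer: SAME — A ⇓ SZ, B ⇓ SZ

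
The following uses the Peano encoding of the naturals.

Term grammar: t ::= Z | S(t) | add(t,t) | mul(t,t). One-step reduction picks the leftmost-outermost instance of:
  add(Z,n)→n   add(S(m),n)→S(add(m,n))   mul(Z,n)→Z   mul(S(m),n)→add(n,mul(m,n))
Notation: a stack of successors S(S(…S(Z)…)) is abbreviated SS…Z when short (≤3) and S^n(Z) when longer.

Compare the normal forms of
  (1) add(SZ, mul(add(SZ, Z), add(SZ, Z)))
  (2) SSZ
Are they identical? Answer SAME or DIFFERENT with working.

Term A:
  start: add(SZ, mul(add(SZ, Z), add(SZ, Z)))
  [1] S(add(Z, mul(add(SZ, Z), add(SZ, Z))))
  [2] S(mul(add(SZ, Z), add(SZ, Z)))
  [3] S(mul(S(add(Z, Z)), add(SZ, Z)))
  [4] S(add(add(SZ, Z), mul(add(Z, Z), add(SZ, Z))))
  [5] S(add(S(add(Z, Z)), mul(add(Z, Z), add(SZ, Z))))
  [6] S(S(add(add(Z, Z), mul(add(Z, Z), add(SZ, Z)))))
  [7] S(S(add(Z, mul(add(Z, Z), add(SZ, Z)))))
  [8] S(S(mul(add(Z, Z), add(SZ, Z))))
  [9] S(S(mul(Z, add(SZ, Z))))
  [10] SSZ

Term B:
  start: SSZ

Answer: SAME — A ⇓ SSZ, B ⇓ SSZ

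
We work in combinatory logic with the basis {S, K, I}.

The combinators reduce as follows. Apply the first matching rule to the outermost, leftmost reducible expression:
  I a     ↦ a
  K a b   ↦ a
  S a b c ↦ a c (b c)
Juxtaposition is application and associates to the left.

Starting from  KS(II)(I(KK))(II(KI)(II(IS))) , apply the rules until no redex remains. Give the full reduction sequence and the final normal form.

Answer: normal form = S(KK)I  (in 5 steps)

Working:
  start: KS(II)(I(KK))(II(KI)(II(IS)))
  step 1: S(I(KK))(II(KI)(II(IS)))
  step 2: S(KK)(II(KI)(II(IS)))
  step 3: S(KK)(I(KI)(II(IS)))
  step 4: S(KK)(KI(II(IS)))
  step 5: S(KK)I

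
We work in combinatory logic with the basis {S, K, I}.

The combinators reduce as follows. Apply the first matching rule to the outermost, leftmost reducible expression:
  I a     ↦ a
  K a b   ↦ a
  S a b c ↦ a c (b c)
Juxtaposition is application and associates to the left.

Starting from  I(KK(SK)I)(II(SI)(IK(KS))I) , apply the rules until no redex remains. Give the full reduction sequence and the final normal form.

Answer: normal form = I  (in 3 steps)

Reduction:
  start: I(KK(SK)I)(II(SI)(IK(KS))I)
  →1  KK(SK)I(II(SI)(IK(KS))I)
  →2  KI(II(SI)(IK(KS))I)
  →3  I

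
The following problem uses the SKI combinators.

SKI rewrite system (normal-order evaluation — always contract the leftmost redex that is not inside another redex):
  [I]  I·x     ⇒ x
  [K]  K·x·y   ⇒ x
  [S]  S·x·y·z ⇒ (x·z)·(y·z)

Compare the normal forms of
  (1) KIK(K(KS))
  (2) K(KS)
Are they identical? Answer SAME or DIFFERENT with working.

Answer: SAME — A ⇓ K(KS), B ⇓ K(KS)

Reduction:
Term A:
  start: KIK(K(KS))
  [1] I(K(KS))
  [2] K(KS)

Term B:
  start: K(KS)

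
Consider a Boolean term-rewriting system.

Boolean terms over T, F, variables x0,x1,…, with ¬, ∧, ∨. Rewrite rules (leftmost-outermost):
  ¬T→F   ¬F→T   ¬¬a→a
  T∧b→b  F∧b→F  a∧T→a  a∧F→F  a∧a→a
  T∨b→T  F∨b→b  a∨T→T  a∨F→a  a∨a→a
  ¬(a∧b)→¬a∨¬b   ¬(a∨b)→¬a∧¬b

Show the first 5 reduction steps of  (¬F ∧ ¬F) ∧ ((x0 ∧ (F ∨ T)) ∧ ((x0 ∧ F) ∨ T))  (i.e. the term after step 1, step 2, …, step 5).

Answer: after 5 steps: x0 ∧ ((x0 ∧ F) ∨ T)

Derivation:
  start: (¬F ∧ ¬F) ∧ ((x0 ∧ (F ∨ T)) ∧ ((x0 ∧ F) ∨ T))
  →1  ¬F ∧ ((x0 ∧ (F ∨ T)) ∧ ((x0 ∧ F) ∨ T))
  →2  T ∧ ((x0 ∧ (F ∨ T)) ∧ ((x0 ∧ F) ∨ T))
  →3  (x0 ∧ (F ∨ T)) ∧ ((x0 ∧ F) ∨ T)
  →4  (x0 ∧ T) ∧ ((x0 ∧ F) ∨ T)
  →5  x0 ∧ ((x0 ∧ F) ∨ T)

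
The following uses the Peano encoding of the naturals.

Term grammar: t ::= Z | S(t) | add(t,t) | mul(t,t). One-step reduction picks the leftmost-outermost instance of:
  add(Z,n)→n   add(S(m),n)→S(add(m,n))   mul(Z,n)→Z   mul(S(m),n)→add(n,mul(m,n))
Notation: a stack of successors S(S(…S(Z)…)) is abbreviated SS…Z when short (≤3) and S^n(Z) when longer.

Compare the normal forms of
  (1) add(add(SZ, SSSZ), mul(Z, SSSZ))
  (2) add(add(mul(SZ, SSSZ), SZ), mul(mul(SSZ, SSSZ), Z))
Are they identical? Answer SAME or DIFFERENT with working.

Answer: SAME — A ⇓ S^4(Z), B ⇓ S^4(Z)

Working:
Term A:
  start: add(add(SZ, SSSZ), mul(Z, SSSZ))
  [1] add(S(add(Z, SSSZ)), mul(Z, SSSZ))
  [2] S(add(add(Z, SSSZ), mul(Z, SSSZ)))
  [3] S(add(SSSZ, mul(Z, SSSZ)))
  [4] S(S(add(SSZ, mul(Z, SSSZ))))
  [5] S(S(S(add(SZ, mul(Z, SSSZ)))))
  [6] S(S(S(S(add(Z, mul(Z, SSSZ))))))
  [7] S(S(S(S(mul(Z, SSSZ)))))
  [8] S^4(Z)

Term B:
  start: add(add(mul(SZ, SSSZ), SZ), mul(mul(SSZ, SSSZ), Z))
  [1] add(add(add(SSSZ, mul(Z, SSSZ)), SZ), mul(mul(SSZ, SSSZ), Z))
  [2] add(add(S(add(SSZ, mul(Z, SSSZ))), SZ), mul(mul(SSZ, SSSZ), Z))
  [3] add(S(add(add(SSZ, mul(Z, SSSZ)), SZ)), mul(mul(SSZ, SSSZ), Z))
  [4] S(add(add(add(SSZ, mul(Z, SSSZ)), SZ), mul(mul(SSZ, SSSZ), Z)))
  [5] S(add(add(S(add(SZ, mul(Z, SSSZ))), SZ), mul(mul(SSZ, SSSZ), Z)))
  [6] S(add(S(add(add(SZ, mul(Z, SSSZ)), SZ)), mul(mul(SSZ, SSSZ), Z)))
  [7] S(S(add(add(add(SZ, mul(Z, SSSZ)), SZ), mul(mul(SSZ, SSSZ), Z))))
  [8] S(S(add(add(S(add(Z, mul(Z, SSSZ))), SZ), mul(mul(SSZ, SSSZ), Z))))
  [9] S(S(add(S(add(add(Z, mul(Z, SSSZ)), SZ)), mul(mul(SSZ, SSSZ), Z))))
  [10] S(S(S(add(add(add(Z, mul(Z, SSSZ)), SZ), mul(mul(SSZ, SSSZ), Z)))))
  [11] S(S(S(add(add(mul(Z, SSSZ), SZ), mul(mul(SSZ, SSSZ), Z)))))
  [12] S(S(S(add(add(Z, SZ), mul(mul(SSZ, SSSZ), Z)))))
  [13] S(S(S(add(SZ, mul(mul(SSZ, SSSZ), Z)))))
  [14] S(S(S(S(add(Z, mul(mul(SSZ, SSSZ), Z))))))
  [15] S(S(S(S(mul(mul(SSZ, SSSZ), Z)))))
  [16] S(S(S(S(mul(add(SSSZ, mul(SZ, SSSZ)), Z)))))
  [17] S(S(S(S(mul(S(add(SSZ, mul(SZ, SSSZ))), Z)))))
  [18] S(S(S(S(add(Z, mul(add(SSZ, mul(SZ, SSSZ)), Z))))))
  [19] S(S(S(S(mul(add(SSZ, mul(SZ, SSSZ)), Z)))))
  [20] S(S(S(S(mul(S(add(SZ, mul(SZ, SSSZ))), Z)))))
  [21] S(S(S(S(add(Z, mul(add(SZ, mul(SZ, SSSZ)), Z))))))
  [22] S(S(S(S(mul(add(SZ, mul(SZ, SSSZ)), Z)))))
  [23] S(S(S(S(mul(S(add(Z, mul(SZ, SSSZ))), Z)))))
  [24] S(S(S(S(add(Z, mul(add(Z, mul(SZ, SSSZ)), Z))))))
  [25] S(S(S(S(mul(add(Z, mul(SZ, SSSZ)), Z)))))
  [26] S(S(S(S(mul(mul(SZ, SSSZ), Z)))))
  [27] S(S(S(S(mul(add(SSSZ, mul(Z, SSSZ)), Z)))))
  [28] S(S(S(S(mul(S(add(SSZ, mul(Z, SSSZ))), Z)))))
  [29] S(S(S(S(add(Z, mul(add(SSZ, mul(Z, SSSZ)), Z))))))
  [30] S(S(S(S(mul(add(SSZ, mul(Z, SSSZ)), Z)))))
  [31] S(S(S(S(mul(S(add(SZ, mul(Z, SSSZ))), Z)))))
  [32] S(S(S(S(add(Z, mul(add(SZ, mul(Z, SSSZ)), Z))))))
  [33] S(S(S(S(mul(add(SZ, mul(Z, SSSZ)), Z)))))
  [34] S(S(S(S(mul(S(add(Z, mul(Z, SSSZ))), Z)))))
  [35] S(S(S(S(add(Z, mul(add(Z, mul(Z, SSSZ)), Z))))))
  [36] S(S(S(S(mul(add(Z, mul(Z, SSSZ)), Z)))))
  [37] S(S(S(S(mul(mul(Z, SSSZ), Z)))))
  [38] S(S(S(S(mul(Z, Z)))))
  [39] S^4(Z)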